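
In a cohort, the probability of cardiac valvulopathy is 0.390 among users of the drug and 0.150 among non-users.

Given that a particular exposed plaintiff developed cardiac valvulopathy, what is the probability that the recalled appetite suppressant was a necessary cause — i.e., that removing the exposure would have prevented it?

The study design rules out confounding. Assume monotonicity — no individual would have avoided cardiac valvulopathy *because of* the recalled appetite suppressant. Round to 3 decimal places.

Let p₁ = 0.39, p₀ = 0.15.
Under exogeneity and monotonicity, PN = (p₁ − p₀) / p₁.
PN = (0.39 − 0.15) / 0.39 = 0.24 / 0.39 ≈ 0.6154

PN ≈ 0.615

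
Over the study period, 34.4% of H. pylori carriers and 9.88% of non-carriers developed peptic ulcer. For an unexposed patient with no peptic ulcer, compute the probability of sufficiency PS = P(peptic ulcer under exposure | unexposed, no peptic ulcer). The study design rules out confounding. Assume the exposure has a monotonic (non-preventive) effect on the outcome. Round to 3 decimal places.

p₁ = 0.344, p₀ = 0.0988.
Under exogeneity and monotonicity, PS = (p₁ − p₀) / (1 − p₀).
PS = (0.344 − 0.0988) / (1 − 0.0988) = 0.2452 / 0.9012 ≈ 0.2721

PS ≈ 0.272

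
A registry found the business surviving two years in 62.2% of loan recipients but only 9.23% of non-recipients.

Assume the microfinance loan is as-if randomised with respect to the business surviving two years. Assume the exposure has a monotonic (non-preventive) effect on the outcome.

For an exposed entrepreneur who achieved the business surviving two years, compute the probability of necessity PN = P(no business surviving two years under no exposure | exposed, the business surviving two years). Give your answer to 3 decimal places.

p₁ = 0.622, p₀ = 0.0923.
Under exogeneity and monotonicity, PN = (p₁ − p₀) / p₁.
PN = (0.622 − 0.0923) / 0.622 = 0.5297 / 0.622 ≈ 0.8516

PN ≈ 0.852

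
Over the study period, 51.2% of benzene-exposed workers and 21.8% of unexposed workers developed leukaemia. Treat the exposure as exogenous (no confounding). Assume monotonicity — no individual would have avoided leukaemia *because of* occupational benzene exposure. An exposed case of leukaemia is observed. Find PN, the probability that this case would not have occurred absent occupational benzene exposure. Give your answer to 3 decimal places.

p₁ = 0.512, p₀ = 0.218.
Under exogeneity and monotonicity, PN = (p₁ − p₀) / p₁.
PN = (0.512 − 0.218) / 0.512 = 0.294 / 0.512 ≈ 0.5742

PN ≈ 0.574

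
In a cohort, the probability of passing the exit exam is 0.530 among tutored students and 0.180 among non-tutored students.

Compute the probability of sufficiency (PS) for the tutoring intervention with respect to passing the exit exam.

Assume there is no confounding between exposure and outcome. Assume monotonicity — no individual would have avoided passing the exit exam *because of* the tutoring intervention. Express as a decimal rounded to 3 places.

PS ≈ 0.427

Let p₁ = 0.53, p₀ = 0.18.
Under exogeneity and monotonicity, PS = (p₁ − p₀) / (1 − p₀).
PS = (0.53 − 0.18) / (1 − 0.18) = 0.35 / 0.82 ≈ 0.4268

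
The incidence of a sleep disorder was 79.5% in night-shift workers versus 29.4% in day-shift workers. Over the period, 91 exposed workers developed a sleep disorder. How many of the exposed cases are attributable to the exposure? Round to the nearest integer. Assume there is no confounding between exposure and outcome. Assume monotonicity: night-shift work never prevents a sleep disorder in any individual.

about 57 cases

p₁ = 0.795, p₀ = 0.294.
PN = (p₁ − p₀)/p₁ = (0.795 − 0.294) / 0.795 ≈ 0.63019.
Attributable cases ≈ PN × (exposed cases) = 0.63019 × 91 ≈ 57.35.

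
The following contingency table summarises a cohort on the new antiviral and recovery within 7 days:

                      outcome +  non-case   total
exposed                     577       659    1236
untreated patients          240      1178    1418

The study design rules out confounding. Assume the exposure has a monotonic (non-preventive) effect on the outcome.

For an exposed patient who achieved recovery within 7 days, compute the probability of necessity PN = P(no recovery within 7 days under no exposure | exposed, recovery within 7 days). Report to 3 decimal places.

p₁ = P(outcome | exposed) = 577/1236 = 0.46683
p₀ = P(outcome | unexposed) = 240/1418 = 0.16925
Under exogeneity and monotonicity, PN = (p₁ − p₀) / p₁.
PN = (0.46683 − 0.16925) / 0.46683 = 0.29758 / 0.46683 ≈ 0.6374

PN ≈ 0.637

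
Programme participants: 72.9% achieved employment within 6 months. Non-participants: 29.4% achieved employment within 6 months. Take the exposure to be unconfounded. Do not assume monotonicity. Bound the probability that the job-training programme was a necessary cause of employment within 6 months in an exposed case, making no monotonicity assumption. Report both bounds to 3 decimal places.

p₁ = 0.729, p₀ = 0.294.
Under exogeneity alone the bounds on PN are max{0,(p₁−p₀)/p₁} ≤ PN ≤ min{1,(1−p₀)/p₁}.
  lower = (p₁ − p₀)/p₁ = 0.435 / 0.729 ≈ 0.5967
  upper = min{1, (1 − p₀)/p₁} = 0.706 / 0.729 ≈ 0.9684

0.597 ≤ PN ≤ 0.968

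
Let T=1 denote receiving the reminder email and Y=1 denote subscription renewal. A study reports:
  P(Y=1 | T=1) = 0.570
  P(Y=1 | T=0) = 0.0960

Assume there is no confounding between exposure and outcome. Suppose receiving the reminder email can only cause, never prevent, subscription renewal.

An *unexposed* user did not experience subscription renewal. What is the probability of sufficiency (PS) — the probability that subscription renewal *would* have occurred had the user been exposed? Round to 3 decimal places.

Let p₁ = 0.57, p₀ = 0.096.
Under exogeneity and monotonicity, PS = (p₁ − p₀) / (1 − p₀).
PS = (0.57 − 0.096) / (1 − 0.096) = 0.474 / 0.904 ≈ 0.5243

PS ≈ 0.524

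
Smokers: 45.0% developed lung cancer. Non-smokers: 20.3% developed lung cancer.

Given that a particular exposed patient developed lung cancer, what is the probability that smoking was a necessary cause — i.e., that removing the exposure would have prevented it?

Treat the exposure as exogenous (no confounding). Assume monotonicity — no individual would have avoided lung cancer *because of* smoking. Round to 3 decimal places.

p₁ = 0.45, p₀ = 0.203.
Under exogeneity and monotonicity, PN = (p₁ − p₀) / p₁.
PN = (0.45 − 0.203) / 0.45 = 0.247 / 0.45 ≈ 0.5489

PN ≈ 0.549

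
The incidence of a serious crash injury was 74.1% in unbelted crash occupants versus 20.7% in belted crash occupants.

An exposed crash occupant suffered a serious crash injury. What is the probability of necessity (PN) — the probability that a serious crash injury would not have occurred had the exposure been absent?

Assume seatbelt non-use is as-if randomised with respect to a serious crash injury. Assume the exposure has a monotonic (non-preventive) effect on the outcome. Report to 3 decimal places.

PN ≈ 0.721

p₁ = 0.741, p₀ = 0.207.
Under exogeneity and monotonicity, PN = (p₁ − p₀) / p₁.
PN = (0.741 − 0.207) / 0.741 = 0.534 / 0.741 ≈ 0.7206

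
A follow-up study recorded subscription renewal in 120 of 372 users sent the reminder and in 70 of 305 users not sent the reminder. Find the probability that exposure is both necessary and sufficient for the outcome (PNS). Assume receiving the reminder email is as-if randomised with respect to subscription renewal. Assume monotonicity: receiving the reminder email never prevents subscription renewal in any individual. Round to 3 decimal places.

p₁ = P(outcome | exposed) = 120/372 = 0.32258
p₀ = P(outcome | unexposed) = 70/305 = 0.22951
Under exogeneity and monotonicity, PNS = p₁ − p₀.
PNS = 0.32258 − 0.22951 = 0.093072

PNS ≈ 0.093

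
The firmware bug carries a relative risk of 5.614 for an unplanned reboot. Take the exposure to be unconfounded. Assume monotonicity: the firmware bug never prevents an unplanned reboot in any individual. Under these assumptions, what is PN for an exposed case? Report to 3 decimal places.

Under exogeneity and monotonicity, PN = (RR − 1) / RR = 1 − 1/RR.
PN = (5.614 − 1) / 5.614 = 4.614 / 5.614 ≈ 0.8219

PN ≈ 0.822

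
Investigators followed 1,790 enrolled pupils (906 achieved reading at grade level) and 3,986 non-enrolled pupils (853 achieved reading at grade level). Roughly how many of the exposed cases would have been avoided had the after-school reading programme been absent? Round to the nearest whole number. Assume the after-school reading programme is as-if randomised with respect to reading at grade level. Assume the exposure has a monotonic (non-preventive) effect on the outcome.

about 523 cases

p₁ = P(outcome | exposed) = 906/1790 = 0.50615
p₀ = P(outcome | unexposed) = 853/3986 = 0.214
PN = (p₁ − p₀)/p₁ = (0.50615 − 0.214) / 0.50615 ≈ 0.57720.
Attributable cases ≈ PN × (exposed cases) = 0.57720 × 906 ≈ 522.94.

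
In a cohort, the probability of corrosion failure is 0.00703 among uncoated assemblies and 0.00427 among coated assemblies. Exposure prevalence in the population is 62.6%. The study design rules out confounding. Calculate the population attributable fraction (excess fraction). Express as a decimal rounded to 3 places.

Let p₁ = 0.00703, p₀ = 0.00427.
Overall risk P(Y=1) = π·p₁ + (1−π)·p₀ = 0.626×0.00703 + 0.374×0.00427 = 0.0059978.
Under exogeneity, PAF = [P(Y=1) − p₀] / P(Y=1).
PAF = (0.0059978 − 0.00427) / 0.0059978 ≈ 0.2881

PAF ≈ 0.288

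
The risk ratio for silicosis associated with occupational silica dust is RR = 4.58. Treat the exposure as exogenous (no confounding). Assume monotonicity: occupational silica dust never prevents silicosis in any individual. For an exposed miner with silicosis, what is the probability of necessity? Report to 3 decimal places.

Under exogeneity and monotonicity, PN = (RR − 1) / RR = 1 − 1/RR.
PN = (4.58 − 1) / 4.58 = 3.58 / 4.58 ≈ 0.7817

PN ≈ 0.782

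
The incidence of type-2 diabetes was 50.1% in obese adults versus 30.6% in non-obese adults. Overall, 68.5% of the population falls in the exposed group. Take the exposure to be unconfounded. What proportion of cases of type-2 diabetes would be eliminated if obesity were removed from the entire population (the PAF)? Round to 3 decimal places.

p₁ = 0.501, p₀ = 0.306.
Overall risk P(Y=1) = π·p₁ + (1−π)·p₀ = 0.685×0.501 + 0.315×0.306 = 0.43957.
Under exogeneity, PAF = [P(Y=1) − p₀] / P(Y=1).
PAF = (0.43957 − 0.306) / 0.43957 ≈ 0.3039

PAF ≈ 0.304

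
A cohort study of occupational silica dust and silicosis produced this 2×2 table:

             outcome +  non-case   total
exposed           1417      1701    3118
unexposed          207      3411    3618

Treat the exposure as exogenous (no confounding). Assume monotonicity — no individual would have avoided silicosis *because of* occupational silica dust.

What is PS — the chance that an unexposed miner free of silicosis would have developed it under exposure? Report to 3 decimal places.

PS ≈ 0.421

p₁ = P(outcome | exposed) = 1417/3118 = 0.45446
p₀ = P(outcome | unexposed) = 207/3618 = 0.057214
Under exogeneity and monotonicity, PS = (p₁ − p₀)/(1 − p₀).
PS = (0.45446 − 0.057214) / 0.94279 ≈ 0.4214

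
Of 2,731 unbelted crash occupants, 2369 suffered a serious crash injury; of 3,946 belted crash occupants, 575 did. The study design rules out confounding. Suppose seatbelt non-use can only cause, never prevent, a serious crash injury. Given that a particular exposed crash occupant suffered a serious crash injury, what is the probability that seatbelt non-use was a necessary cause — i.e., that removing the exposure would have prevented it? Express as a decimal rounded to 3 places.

PN ≈ 0.832

p₁ = P(outcome | exposed) = 2369/2731 = 0.86745
p₀ = P(outcome | unexposed) = 575/3946 = 0.14572
Under exogeneity and monotonicity, PN = (p₁ − p₀) / p₁.
PN = (0.86745 − 0.14572) / 0.86745 = 0.72173 / 0.86745 ≈ 0.8320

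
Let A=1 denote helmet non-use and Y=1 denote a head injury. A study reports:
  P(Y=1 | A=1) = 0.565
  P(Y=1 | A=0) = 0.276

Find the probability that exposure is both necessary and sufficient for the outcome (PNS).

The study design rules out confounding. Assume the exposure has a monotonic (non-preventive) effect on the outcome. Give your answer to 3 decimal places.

Let p₁ = 0.565, p₀ = 0.276.
Under exogeneity and monotonicity, PNS = p₁ − p₀.
PNS = 0.565 − 0.276 = 0.289

PNS ≈ 0.289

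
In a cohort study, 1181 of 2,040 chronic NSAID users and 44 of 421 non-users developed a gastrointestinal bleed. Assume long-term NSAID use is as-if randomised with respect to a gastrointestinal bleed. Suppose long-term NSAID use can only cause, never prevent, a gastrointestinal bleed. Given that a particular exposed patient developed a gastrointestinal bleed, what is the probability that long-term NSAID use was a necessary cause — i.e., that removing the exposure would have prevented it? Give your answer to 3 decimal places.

p₁ = P(outcome | exposed) = 1181/2040 = 0.57892
p₀ = P(outcome | unexposed) = 44/421 = 0.10451
Under exogeneity and monotonicity, PN = (p₁ − p₀) / p₁.
PN = (0.57892 − 0.10451) / 0.57892 = 0.47441 / 0.57892 ≈ 0.8195

PN ≈ 0.819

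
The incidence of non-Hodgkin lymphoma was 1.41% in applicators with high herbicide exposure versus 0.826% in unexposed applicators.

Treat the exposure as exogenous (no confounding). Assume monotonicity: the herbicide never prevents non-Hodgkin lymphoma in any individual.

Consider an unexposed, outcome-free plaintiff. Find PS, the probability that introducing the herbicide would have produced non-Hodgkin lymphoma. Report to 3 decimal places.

PS ≈ 0.006

p₁ = 0.0141, p₀ = 0.00826.
Under exogeneity and monotonicity, PS = (p₁ − p₀) / (1 − p₀).
PS = (0.0141 − 0.00826) / (1 − 0.00826) = 0.00584 / 0.99174 ≈ 0.0059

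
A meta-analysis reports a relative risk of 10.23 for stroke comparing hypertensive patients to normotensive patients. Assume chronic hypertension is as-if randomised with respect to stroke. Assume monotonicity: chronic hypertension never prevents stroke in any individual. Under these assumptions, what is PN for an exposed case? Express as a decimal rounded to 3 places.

PN ≈ 0.902

Under exogeneity and monotonicity, PN = (RR − 1) / RR = 1 − 1/RR.
PN = (10.23 − 1) / 10.23 = 9.23 / 10.23 ≈ 0.9022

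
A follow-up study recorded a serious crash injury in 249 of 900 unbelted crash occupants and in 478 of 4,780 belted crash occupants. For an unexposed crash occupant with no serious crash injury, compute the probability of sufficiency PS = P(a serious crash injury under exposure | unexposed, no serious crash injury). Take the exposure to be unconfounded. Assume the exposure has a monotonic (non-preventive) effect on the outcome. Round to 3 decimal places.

p₁ = P(outcome | exposed) = 249/900 = 0.27667
p₀ = P(outcome | unexposed) = 478/4780 = 0.1
Under exogeneity and monotonicity, PS = (p₁ − p₀) / (1 − p₀).
PS = (0.27667 − 0.1) / (1 − 0.1) = 0.17667 / 0.9 ≈ 0.1963

PS ≈ 0.196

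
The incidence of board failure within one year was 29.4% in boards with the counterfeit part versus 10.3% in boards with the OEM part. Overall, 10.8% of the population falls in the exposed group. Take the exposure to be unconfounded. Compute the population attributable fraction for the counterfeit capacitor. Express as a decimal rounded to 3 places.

p₁ = 0.294, p₀ = 0.103.
Overall risk P(Y=1) = π·p₁ + (1−π)·p₀ = 0.108×0.294 + 0.892×0.103 = 0.12363.
Under exogeneity, PAF = [P(Y=1) − p₀] / P(Y=1).
PAF = (0.12363 − 0.103) / 0.12363 ≈ 0.1669

PAF ≈ 0.167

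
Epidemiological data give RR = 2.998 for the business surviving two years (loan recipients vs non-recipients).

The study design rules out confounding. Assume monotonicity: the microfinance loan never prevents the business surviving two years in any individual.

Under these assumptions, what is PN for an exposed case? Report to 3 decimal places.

PN ≈ 0.666

Under exogeneity and monotonicity, PN = (RR − 1) / RR = 1 − 1/RR.
PN = (2.998 − 1) / 2.998 = 1.998 / 2.998 ≈ 0.6664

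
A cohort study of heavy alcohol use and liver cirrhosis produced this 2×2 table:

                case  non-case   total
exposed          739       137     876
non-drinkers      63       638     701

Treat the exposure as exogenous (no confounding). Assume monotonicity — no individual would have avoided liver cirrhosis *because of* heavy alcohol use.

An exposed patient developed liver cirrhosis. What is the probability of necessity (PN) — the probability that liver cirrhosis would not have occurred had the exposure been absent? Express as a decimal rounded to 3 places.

PN ≈ 0.893

p₁ = P(outcome | exposed) = 739/876 = 0.84361
p₀ = P(outcome | unexposed) = 63/701 = 0.089872
Under exogeneity and monotonicity, PN = (p₁ − p₀) / p₁.
PN = (0.84361 − 0.089872) / 0.84361 = 0.75374 / 0.84361 ≈ 0.8935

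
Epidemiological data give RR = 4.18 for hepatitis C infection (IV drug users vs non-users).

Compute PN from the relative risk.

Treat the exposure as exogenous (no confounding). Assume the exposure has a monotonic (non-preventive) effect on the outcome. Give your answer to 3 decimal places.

PN ≈ 0.761

Under exogeneity and monotonicity, PN = (RR − 1) / RR = 1 − 1/RR.
PN = (4.18 − 1) / 4.18 = 3.18 / 4.18 ≈ 0.7608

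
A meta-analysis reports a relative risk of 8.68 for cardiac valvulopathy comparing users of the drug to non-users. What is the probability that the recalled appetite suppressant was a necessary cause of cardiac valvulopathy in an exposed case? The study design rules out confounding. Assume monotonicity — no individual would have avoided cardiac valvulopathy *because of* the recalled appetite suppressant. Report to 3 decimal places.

PN ≈ 0.885

Under exogeneity and monotonicity, PN = (RR − 1) / RR = 1 − 1/RR.
PN = (8.68 − 1) / 8.68 = 7.68 / 8.68 ≈ 0.8848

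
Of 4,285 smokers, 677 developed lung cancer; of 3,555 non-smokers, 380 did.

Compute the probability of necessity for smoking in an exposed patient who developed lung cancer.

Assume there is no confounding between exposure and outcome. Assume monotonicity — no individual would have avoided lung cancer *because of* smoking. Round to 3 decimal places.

p₁ = P(outcome | exposed) = 677/4285 = 0.15799
p₀ = P(outcome | unexposed) = 380/3555 = 0.10689
Under exogeneity and monotonicity, PN = (p₁ − p₀) / p₁.
PN = (0.15799 − 0.10689) / 0.15799 = 0.051101 / 0.15799 ≈ 0.3234

PN ≈ 0.323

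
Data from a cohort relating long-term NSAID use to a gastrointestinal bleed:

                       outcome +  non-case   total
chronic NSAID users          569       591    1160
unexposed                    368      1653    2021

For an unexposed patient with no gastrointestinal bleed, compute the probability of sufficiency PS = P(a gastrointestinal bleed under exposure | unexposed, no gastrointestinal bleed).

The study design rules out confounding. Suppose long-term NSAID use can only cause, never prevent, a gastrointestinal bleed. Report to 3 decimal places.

PS ≈ 0.377

p₁ = P(outcome | exposed) = 569/1160 = 0.49052
p₀ = P(outcome | unexposed) = 368/2021 = 0.18209
Under exogeneity and monotonicity, PS = (p₁ − p₀)/(1 − p₀).
PS = (0.49052 − 0.18209) / 0.81791 ≈ 0.3771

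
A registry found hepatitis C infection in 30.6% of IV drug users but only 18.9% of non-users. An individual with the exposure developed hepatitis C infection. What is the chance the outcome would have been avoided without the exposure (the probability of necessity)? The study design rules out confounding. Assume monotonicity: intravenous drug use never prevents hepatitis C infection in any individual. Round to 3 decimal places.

p₁ = 0.306, p₀ = 0.189.
Under exogeneity and monotonicity, PN = (p₁ − p₀) / p₁.
PN = (0.306 − 0.189) / 0.306 = 0.117 / 0.306 ≈ 0.3824

PN ≈ 0.382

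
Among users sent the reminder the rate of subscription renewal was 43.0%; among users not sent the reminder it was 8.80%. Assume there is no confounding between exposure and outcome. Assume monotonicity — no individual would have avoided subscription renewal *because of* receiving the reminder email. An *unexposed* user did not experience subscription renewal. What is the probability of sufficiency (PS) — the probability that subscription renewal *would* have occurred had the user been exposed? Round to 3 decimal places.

p₁ = 0.43, p₀ = 0.088.
Under exogeneity and monotonicity, PS = (p₁ − p₀) / (1 − p₀).
PS = (0.43 − 0.088) / (1 − 0.088) = 0.342 / 0.912 ≈ 0.3750

PS ≈ 0.375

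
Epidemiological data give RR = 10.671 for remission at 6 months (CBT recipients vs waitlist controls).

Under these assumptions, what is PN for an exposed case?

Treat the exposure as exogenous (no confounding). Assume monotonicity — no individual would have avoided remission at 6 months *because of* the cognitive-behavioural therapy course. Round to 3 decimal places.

PN ≈ 0.906

Under exogeneity and monotonicity, PN = (RR − 1) / RR = 1 − 1/RR.
PN = (10.671 − 1) / 10.671 = 9.671 / 10.671 ≈ 0.9063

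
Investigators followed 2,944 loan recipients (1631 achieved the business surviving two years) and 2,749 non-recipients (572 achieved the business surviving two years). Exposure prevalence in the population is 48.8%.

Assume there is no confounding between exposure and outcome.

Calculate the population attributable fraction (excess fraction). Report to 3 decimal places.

p₁ = P(outcome | exposed) = 1631/2944 = 0.55401
p₀ = P(outcome | unexposed) = 572/2749 = 0.20808
Overall risk P(Y=1) = π·p₁ + (1−π)·p₀ = 0.488×0.55401 + 0.512×0.20808 = 0.37689.
Under exogeneity, PAF = [P(Y=1) − p₀] / P(Y=1).
PAF = (0.37689 − 0.20808) / 0.37689 ≈ 0.4479

PAF ≈ 0.448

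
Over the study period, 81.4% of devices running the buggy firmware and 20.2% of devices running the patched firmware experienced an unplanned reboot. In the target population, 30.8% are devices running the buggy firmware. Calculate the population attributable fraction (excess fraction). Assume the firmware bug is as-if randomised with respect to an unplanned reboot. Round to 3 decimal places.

p₁ = 0.814, p₀ = 0.202.
Overall risk P(Y=1) = π·p₁ + (1−π)·p₀ = 0.308×0.814 + 0.692×0.202 = 0.3905.
Under exogeneity, PAF = [P(Y=1) − p₀] / P(Y=1).
PAF = (0.3905 − 0.202) / 0.3905 ≈ 0.4827

PAF ≈ 0.483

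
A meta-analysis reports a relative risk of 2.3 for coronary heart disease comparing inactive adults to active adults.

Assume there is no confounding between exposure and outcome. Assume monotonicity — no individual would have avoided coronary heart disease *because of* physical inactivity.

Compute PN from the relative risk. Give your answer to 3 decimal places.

PN ≈ 0.565

Under exogeneity and monotonicity, PN = (RR − 1) / RR = 1 − 1/RR.
PN = (2.3 − 1) / 2.3 = 1.3 / 2.3 ≈ 0.5652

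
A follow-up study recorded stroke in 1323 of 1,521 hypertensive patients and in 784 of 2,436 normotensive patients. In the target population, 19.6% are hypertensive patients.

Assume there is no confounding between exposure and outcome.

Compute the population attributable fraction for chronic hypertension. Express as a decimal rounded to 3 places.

p₁ = P(outcome | exposed) = 1323/1521 = 0.86982
p₀ = P(outcome | unexposed) = 784/2436 = 0.32184
Overall risk P(Y=1) = π·p₁ + (1−π)·p₀ = 0.196×0.86982 + 0.804×0.32184 = 0.42924.
Under exogeneity, PAF = [P(Y=1) − p₀] / P(Y=1).
PAF = (0.42924 − 0.32184) / 0.42924 ≈ 0.2502

PAF ≈ 0.250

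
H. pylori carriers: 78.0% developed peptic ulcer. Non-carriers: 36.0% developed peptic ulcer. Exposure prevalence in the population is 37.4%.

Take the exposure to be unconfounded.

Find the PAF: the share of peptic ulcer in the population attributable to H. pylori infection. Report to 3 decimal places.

p₁ = 0.78, p₀ = 0.36.
Overall risk P(Y=1) = π·p₁ + (1−π)·p₀ = 0.374×0.78 + 0.626×0.36 = 0.51708.
Under exogeneity, PAF = [P(Y=1) − p₀] / P(Y=1).
PAF = (0.51708 − 0.36) / 0.51708 ≈ 0.3038

PAF ≈ 0.304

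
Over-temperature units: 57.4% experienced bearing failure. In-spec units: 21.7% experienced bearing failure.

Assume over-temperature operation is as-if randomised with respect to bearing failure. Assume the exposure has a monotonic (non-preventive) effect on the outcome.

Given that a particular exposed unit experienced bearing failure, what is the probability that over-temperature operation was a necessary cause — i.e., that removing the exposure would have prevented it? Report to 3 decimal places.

p₁ = 0.574, p₀ = 0.217.
Under exogeneity and monotonicity, PN = (p₁ − p₀) / p₁.
PN = (0.574 − 0.217) / 0.574 = 0.357 / 0.574 ≈ 0.6220

PN ≈ 0.622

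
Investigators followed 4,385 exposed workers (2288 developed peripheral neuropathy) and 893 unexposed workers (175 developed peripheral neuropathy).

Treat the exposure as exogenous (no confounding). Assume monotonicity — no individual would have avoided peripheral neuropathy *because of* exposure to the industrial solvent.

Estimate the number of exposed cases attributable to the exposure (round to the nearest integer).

p₁ = P(outcome | exposed) = 2288/4385 = 0.52178
p₀ = P(outcome | unexposed) = 175/893 = 0.19597
PN = (p₁ − p₀)/p₁ = (0.52178 − 0.19597) / 0.52178 ≈ 0.62442.
Attributable cases ≈ PN × (exposed cases) = 0.62442 × 2288 ≈ 1428.68.

about 1429 cases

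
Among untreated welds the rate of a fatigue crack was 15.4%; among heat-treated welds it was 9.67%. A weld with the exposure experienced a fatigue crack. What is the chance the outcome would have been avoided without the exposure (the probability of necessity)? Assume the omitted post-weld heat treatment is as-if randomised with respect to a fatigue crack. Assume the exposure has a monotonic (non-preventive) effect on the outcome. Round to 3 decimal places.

p₁ = 0.154, p₀ = 0.0967.
Under exogeneity and monotonicity, PN = (p₁ − p₀) / p₁.
PN = (0.154 − 0.0967) / 0.154 = 0.0573 / 0.154 ≈ 0.3721

PN ≈ 0.372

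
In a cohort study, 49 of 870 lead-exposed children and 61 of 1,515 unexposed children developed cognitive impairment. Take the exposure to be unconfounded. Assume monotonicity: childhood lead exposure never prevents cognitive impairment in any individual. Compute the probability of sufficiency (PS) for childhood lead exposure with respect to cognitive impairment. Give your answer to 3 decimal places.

p₁ = P(outcome | exposed) = 49/870 = 0.056322
p₀ = P(outcome | unexposed) = 61/1515 = 0.040264
Under exogeneity and monotonicity, PS = (p₁ − p₀) / (1 − p₀).
PS = (0.056322 − 0.040264) / (1 − 0.040264) = 0.016058 / 0.95974 ≈ 0.0167

PS ≈ 0.017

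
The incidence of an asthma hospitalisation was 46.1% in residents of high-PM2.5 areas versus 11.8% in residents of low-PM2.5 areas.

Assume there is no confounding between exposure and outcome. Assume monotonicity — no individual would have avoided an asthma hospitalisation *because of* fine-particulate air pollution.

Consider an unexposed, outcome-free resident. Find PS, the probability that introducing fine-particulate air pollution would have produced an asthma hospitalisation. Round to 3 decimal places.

p₁ = 0.461, p₀ = 0.118.
Under exogeneity and monotonicity, PS = (p₁ − p₀) / (1 − p₀).
PS = (0.461 − 0.118) / (1 − 0.118) = 0.343 / 0.882 ≈ 0.3889

PS ≈ 0.389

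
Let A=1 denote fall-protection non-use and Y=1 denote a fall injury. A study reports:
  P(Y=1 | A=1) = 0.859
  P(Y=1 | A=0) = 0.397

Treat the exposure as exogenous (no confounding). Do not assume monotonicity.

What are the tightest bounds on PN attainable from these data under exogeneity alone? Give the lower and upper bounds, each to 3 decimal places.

Let p₁ = 0.859, p₀ = 0.397.
Under exogeneity alone the bounds on PN are max{0,(p₁−p₀)/p₁} ≤ PN ≤ min{1,(1−p₀)/p₁}.
  lower = (p₁ − p₀)/p₁ = 0.462 / 0.859 ≈ 0.5378
  upper = min{1, (1 − p₀)/p₁} = 0.603 / 0.859 ≈ 0.7020

0.538 ≤ PN ≤ 0.702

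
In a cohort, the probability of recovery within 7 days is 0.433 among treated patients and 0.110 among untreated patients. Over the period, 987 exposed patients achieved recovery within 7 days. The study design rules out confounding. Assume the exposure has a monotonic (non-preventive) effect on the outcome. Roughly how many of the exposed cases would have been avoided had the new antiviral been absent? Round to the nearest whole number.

about 736 cases

Let p₁ = 0.433, p₀ = 0.11.
PN = (p₁ − p₀)/p₁ = (0.433 − 0.11) / 0.433 ≈ 0.74596.
Attributable cases ≈ PN × (exposed cases) = 0.74596 × 987 ≈ 736.26.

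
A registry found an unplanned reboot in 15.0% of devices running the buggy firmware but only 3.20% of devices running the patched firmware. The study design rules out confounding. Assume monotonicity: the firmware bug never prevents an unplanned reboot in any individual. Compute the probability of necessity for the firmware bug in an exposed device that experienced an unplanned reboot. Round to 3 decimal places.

p₁ = 0.15, p₀ = 0.032.
Under exogeneity and monotonicity, PN = (p₁ − p₀) / p₁.
PN = (0.15 − 0.032) / 0.15 = 0.118 / 0.15 ≈ 0.7867

PN ≈ 0.787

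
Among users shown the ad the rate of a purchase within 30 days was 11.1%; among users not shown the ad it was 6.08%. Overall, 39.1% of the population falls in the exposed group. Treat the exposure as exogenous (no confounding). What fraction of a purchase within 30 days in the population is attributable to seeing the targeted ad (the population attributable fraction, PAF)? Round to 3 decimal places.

p₁ = 0.111, p₀ = 0.0608.
Overall risk P(Y=1) = π·p₁ + (1−π)·p₀ = 0.391×0.111 + 0.609×0.0608 = 0.080428.
Under exogeneity, PAF = [P(Y=1) − p₀] / P(Y=1).
PAF = (0.080428 − 0.0608) / 0.080428 ≈ 0.2440

PAF ≈ 0.244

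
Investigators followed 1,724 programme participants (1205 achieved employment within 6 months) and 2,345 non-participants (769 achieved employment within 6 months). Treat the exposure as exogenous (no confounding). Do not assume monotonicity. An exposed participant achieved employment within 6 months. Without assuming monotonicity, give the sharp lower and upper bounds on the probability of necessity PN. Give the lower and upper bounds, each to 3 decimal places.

p₁ = P(outcome | exposed) = 1205/1724 = 0.69896
p₀ = P(outcome | unexposed) = 769/2345 = 0.32793
Under exogeneity alone the bounds on PN are max{0,(p₁−p₀)/p₁} ≤ PN ≤ min{1,(1−p₀)/p₁}.
  lower = (p₁ − p₀)/p₁ = 0.37102 / 0.69896 ≈ 0.5308
  upper = min{1, (1 − p₀)/p₁} = 0.67207 / 0.69896 ≈ 0.9615

0.531 ≤ PN ≤ 0.962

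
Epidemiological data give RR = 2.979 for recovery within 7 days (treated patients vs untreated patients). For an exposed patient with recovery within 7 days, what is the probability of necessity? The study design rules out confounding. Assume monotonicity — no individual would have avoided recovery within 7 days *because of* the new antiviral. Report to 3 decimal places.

PN ≈ 0.664

Under exogeneity and monotonicity, PN = (RR − 1) / RR = 1 − 1/RR.
PN = (2.979 − 1) / 2.979 = 1.979 / 2.979 ≈ 0.6643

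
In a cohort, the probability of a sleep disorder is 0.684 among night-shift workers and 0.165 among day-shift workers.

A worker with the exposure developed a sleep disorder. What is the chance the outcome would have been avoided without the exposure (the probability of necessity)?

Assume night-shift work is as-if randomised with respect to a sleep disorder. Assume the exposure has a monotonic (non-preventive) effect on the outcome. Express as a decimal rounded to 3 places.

PN ≈ 0.759

Let p₁ = 0.684, p₀ = 0.165.
Under exogeneity and monotonicity, PN = (p₁ − p₀) / p₁.
PN = (0.684 − 0.165) / 0.684 = 0.519 / 0.684 ≈ 0.7588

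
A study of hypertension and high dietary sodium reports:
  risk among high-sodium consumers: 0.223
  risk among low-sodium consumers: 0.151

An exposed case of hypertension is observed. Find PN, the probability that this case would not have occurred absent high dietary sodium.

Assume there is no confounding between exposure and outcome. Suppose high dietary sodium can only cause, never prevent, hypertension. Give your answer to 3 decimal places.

PN ≈ 0.323

Let p₁ = 0.223, p₀ = 0.151.
Under exogeneity and monotonicity, PN = (p₁ − p₀) / p₁.
PN = (0.223 − 0.151) / 0.223 = 0.072 / 0.223 ≈ 0.3229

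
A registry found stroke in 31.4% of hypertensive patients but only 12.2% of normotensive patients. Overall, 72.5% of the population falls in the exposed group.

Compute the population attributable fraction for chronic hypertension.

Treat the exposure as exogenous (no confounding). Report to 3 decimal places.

p₁ = 0.314, p₀ = 0.122.
Overall risk P(Y=1) = π·p₁ + (1−π)·p₀ = 0.725×0.314 + 0.275×0.122 = 0.2612.
Under exogeneity, PAF = [P(Y=1) − p₀] / P(Y=1).
PAF = (0.2612 − 0.122) / 0.2612 ≈ 0.5329

PAF ≈ 0.533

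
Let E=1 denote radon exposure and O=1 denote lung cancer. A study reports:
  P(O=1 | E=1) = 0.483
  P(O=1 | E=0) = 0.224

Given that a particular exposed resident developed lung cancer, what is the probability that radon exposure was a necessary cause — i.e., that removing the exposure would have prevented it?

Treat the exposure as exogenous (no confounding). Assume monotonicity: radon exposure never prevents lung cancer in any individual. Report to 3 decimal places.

Let p₁ = 0.483, p₀ = 0.224.
Under exogeneity and monotonicity, PN = (p₁ − p₀) / p₁.
PN = (0.483 − 0.224) / 0.483 = 0.259 / 0.483 ≈ 0.5362

PN ≈ 0.536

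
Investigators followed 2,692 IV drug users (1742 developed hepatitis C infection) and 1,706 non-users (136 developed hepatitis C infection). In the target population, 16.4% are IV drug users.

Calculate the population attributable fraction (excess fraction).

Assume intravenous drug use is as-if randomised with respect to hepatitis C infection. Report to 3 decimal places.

PAF ≈ 0.539

p₁ = P(outcome | exposed) = 1742/2692 = 0.6471
p₀ = P(outcome | unexposed) = 136/1706 = 0.079719
Overall risk P(Y=1) = π·p₁ + (1−π)·p₀ = 0.164×0.6471 + 0.836×0.079719 = 0.17277.
Under exogeneity, PAF = [P(Y=1) − p₀] / P(Y=1).
PAF = (0.17277 − 0.079719) / 0.17277 ≈ 0.5386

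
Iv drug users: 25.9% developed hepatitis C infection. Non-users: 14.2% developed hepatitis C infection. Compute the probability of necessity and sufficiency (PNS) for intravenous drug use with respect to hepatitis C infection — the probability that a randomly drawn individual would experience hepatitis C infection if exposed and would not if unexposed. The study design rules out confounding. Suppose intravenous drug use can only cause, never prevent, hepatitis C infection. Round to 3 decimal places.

p₁ = 0.259, p₀ = 0.142.
Under exogeneity and monotonicity, PNS = p₁ − p₀.
PNS = 0.259 − 0.142 = 0.117

PNS ≈ 0.117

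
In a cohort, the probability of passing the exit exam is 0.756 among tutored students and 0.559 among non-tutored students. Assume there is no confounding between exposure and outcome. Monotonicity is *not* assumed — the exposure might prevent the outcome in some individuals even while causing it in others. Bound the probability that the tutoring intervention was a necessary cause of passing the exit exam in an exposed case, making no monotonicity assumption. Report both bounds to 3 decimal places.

0.261 ≤ PN ≤ 0.583

Let p₁ = 0.756, p₀ = 0.559.
Under exogeneity alone the bounds on PN are max{0,(p₁−p₀)/p₁} ≤ PN ≤ min{1,(1−p₀)/p₁}.
  lower = (p₁ − p₀)/p₁ = 0.197 / 0.756 ≈ 0.2606
  upper = min{1, (1 − p₀)/p₁} = 0.441 / 0.756 ≈ 0.5833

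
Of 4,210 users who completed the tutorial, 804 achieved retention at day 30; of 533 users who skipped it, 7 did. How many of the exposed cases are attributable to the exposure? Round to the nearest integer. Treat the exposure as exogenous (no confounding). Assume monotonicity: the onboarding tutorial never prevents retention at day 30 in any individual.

about 749 cases

p₁ = P(outcome | exposed) = 804/4210 = 0.19097
p₀ = P(outcome | unexposed) = 7/533 = 0.013133
PN = (p₁ − p₀)/p₁ = (0.19097 − 0.013133) / 0.19097 ≈ 0.93123.
Attributable cases ≈ PN × (exposed cases) = 0.93123 × 804 ≈ 748.71.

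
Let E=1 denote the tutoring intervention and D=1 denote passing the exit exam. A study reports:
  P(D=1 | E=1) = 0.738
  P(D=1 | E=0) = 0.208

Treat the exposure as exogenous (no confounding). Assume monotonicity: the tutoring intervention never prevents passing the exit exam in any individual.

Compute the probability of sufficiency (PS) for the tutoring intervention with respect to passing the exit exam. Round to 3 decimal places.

PS ≈ 0.669

Let p₁ = 0.738, p₀ = 0.208.
Under exogeneity and monotonicity, PS = (p₁ − p₀) / (1 − p₀).
PS = (0.738 − 0.208) / (1 − 0.208) = 0.53 / 0.792 ≈ 0.6692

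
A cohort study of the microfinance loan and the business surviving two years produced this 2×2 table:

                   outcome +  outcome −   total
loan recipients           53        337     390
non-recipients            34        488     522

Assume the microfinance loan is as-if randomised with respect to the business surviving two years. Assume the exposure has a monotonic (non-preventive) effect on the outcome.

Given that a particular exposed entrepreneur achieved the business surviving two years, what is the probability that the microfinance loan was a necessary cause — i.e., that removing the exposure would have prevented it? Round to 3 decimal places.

p₁ = P(outcome | exposed) = 53/390 = 0.1359
p₀ = P(outcome | unexposed) = 34/522 = 0.065134
Under exogeneity and monotonicity, PN = (p₁ − p₀) / p₁.
PN = (0.1359 − 0.065134) / 0.1359 = 0.070763 / 0.1359 ≈ 0.5207

PN ≈ 0.521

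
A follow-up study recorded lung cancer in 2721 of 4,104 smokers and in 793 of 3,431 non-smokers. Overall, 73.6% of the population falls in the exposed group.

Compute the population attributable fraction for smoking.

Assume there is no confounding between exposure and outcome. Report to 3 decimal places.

PAF ≈ 0.579

p₁ = P(outcome | exposed) = 2721/4104 = 0.66301
p₀ = P(outcome | unexposed) = 793/3431 = 0.23113
Overall risk P(Y=1) = π·p₁ + (1−π)·p₀ = 0.736×0.66301 + 0.264×0.23113 = 0.54899.
Under exogeneity, PAF = [P(Y=1) − p₀] / P(Y=1).
PAF = (0.54899 − 0.23113) / 0.54899 ≈ 0.5790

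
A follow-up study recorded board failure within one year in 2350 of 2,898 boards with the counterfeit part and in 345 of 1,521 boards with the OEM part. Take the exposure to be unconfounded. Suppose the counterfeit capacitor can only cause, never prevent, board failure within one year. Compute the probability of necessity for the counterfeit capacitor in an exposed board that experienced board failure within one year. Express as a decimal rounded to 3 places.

p₁ = P(outcome | exposed) = 2350/2898 = 0.8109
p₀ = P(outcome | unexposed) = 345/1521 = 0.22682
Under exogeneity and monotonicity, PN = (p₁ − p₀) / p₁.
PN = (0.8109 − 0.22682) / 0.8109 = 0.58408 / 0.8109 ≈ 0.7203

PN ≈ 0.720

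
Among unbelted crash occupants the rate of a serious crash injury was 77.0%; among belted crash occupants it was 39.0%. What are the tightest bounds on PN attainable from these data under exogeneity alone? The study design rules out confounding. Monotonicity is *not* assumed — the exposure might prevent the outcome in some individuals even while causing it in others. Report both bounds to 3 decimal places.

0.494 ≤ PN ≤ 0.792

p₁ = 0.77, p₀ = 0.39.
Under exogeneity alone the bounds on PN are max{0,(p₁−p₀)/p₁} ≤ PN ≤ min{1,(1−p₀)/p₁}.
  lower = (p₁ − p₀)/p₁ = 0.38 / 0.77 ≈ 0.4935
  upper = min{1, (1 − p₀)/p₁} = 0.61 / 0.77 ≈ 0.7922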